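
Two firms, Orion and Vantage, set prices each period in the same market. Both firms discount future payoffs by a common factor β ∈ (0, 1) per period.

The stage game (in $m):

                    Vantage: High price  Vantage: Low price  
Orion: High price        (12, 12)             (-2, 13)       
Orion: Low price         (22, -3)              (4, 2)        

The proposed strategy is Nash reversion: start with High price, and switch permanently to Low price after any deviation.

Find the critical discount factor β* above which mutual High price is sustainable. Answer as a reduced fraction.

5/9

For Orion: deviation gain 22−12 = 10, per-period punishment loss 12−4 = 8. IC gives β ≥ 10/18 = 5/9.
For Vantage: gain 1, loss 10 per period, so β ≥ 1/11.
The tighter constraint is Orion's, so cooperation needs β ≥ 5/9.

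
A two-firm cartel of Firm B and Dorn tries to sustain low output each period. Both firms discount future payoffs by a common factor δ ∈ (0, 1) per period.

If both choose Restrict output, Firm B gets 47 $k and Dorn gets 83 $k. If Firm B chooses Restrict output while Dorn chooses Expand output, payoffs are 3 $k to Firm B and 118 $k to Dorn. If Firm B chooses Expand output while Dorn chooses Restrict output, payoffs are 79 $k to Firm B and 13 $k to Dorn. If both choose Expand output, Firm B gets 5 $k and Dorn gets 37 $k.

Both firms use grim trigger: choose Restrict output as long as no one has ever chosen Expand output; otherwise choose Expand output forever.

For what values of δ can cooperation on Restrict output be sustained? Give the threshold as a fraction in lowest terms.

16/37

For Firm B: deviation gain 79−47 = 32, per-period punishment loss 47−5 = 42. IC gives δ ≥ 32/74 = 16/37.
For Dorn: gain 35, loss 46 per period, so δ ≥ 35/81.
The tighter constraint is Firm B's, so cooperation needs δ ≥ 16/37.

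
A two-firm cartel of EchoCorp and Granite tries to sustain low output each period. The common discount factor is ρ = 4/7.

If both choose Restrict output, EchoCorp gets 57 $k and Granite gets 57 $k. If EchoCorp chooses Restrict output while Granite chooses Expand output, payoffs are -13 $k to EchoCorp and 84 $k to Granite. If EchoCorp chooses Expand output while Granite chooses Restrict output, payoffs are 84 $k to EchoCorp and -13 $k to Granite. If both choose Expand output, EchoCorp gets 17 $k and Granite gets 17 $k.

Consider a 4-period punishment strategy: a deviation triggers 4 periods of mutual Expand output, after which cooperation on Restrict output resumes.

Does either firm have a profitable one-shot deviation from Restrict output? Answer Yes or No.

Comparing payoff streams over the 5 periods until play realigns: cooperate → 57(1+ρ+…+ρ^4); deviate → 84 + 17(ρ+…+ρ^4).
Cooperation is sustained iff (57−17)(ρ+…+ρ^4) ≥ 84−57.
ρ+…+ρ^4 = 4/7·(1−(4/7)^4)/(1−4/7) = 1.1912, and (84−57)/(57−17) = 0.6750.
1.1912 ≥ 0.6750, so cooperation is sustainable.

No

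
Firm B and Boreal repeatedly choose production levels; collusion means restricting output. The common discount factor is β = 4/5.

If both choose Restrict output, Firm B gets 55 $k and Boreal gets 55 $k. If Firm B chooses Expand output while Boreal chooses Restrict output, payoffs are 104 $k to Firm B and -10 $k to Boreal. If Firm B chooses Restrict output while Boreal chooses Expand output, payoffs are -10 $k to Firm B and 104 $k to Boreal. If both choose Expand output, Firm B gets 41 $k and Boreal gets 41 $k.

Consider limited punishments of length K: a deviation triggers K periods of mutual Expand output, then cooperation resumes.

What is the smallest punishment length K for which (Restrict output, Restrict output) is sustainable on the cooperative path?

10

IC: β(1−β^K)/(1−β) ≥ (104−55)/(55−41) = 7/2.
With β = 4/5: need 1 − β^K ≥ 7/2·(1−4/5)/(4/5), i.e. β^K ≤ 0.1250.
Since (4/5)^9 = 0.1342 and (4/5)^10 = 0.1074, the smallest such K is 10.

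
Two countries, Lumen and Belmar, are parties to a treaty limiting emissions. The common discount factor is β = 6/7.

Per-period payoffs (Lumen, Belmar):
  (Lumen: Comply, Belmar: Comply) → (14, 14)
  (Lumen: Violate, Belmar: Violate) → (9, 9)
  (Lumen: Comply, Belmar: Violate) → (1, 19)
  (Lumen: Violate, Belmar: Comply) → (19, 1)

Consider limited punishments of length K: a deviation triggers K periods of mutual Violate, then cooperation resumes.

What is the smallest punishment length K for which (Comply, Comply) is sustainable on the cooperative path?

No profitable deviation requires (14−9)(β+…+β^K) ≥ 19−14, i.e. β+…+β^K ≥ 1 ≈ 1.0000.
With β = 6/7, the partial sums are K=1: 0.8571, K=2: 1.5918.
K = 2 is the first length at which the sum reaches 1.0000.

2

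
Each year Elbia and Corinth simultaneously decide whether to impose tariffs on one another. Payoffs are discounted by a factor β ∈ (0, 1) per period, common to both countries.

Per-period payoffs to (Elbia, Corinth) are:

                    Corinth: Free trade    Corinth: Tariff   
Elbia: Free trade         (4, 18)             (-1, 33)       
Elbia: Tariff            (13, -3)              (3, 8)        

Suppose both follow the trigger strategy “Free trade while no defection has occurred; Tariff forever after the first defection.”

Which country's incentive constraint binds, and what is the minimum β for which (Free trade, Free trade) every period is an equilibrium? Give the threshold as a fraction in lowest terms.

Elbia's threshold: (13−4)/(13−3) = 9/10.
Corinth's threshold: (33−18)/(33−8) = 3/5.
9/10 > 3/5, so Elbia binds and β* = 9/10.

Elbia; β ≥ 9/10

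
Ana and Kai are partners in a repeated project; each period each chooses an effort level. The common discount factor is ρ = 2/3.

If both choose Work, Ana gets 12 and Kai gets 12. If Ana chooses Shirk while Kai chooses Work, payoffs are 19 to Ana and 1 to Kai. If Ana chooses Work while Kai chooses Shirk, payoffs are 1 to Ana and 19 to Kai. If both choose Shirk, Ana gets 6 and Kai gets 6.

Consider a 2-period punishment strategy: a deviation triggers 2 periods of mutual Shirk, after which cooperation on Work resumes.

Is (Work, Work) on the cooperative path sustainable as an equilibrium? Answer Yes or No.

A one-shot deviation gives 19 now, then 6 for 2 periods, then back to 12.
Gain from deviating: (19−12) today; loss: (12−6) in each of the next 2 periods.
No-deviation condition: (12−6)(ρ+…+ρ^2) ≥ 19−12, i.e. ρ+…+ρ^2 ≥ 7/6.
At ρ = 2/3: ρ+…+ρ^2 = 1.1111 < 1.1667.
So cooperation is not sustainable.

No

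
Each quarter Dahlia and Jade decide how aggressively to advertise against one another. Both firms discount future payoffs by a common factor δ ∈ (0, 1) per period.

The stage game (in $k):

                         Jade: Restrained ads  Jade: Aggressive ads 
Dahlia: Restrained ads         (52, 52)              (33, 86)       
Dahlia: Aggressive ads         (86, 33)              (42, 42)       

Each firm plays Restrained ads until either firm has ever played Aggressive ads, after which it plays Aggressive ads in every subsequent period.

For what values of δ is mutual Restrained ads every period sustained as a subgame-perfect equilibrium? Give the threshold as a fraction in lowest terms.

17/22

One-period gain from deviating is 86 − 52 = 34. The loss is 52 − 42 = 10 in every subsequent period, with present value 10·δ/(1−δ).
Deviation is unprofitable when 10·δ/(1−δ) ≥ 34, i.e. δ/(1−δ) ≥ 17/5.
Equivalently δ ≥ 34/(34+10) = 17/22.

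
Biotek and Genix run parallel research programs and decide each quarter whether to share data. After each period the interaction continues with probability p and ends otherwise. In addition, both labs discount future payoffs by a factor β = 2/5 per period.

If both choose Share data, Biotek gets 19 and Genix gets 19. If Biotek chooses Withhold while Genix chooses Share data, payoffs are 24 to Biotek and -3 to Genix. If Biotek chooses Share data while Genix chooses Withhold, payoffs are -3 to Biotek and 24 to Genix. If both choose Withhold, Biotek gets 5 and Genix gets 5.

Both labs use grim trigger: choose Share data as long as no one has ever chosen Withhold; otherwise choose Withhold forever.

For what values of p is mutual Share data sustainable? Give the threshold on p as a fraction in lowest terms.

Expected continuation weight on next period's payoff is β·p = 2/5·p, which plays the role of the discount factor.
Cooperation requires 2/5·p ≥ (24−19)/(24−5) = 5/19, hence p ≥ 25/38.

25/38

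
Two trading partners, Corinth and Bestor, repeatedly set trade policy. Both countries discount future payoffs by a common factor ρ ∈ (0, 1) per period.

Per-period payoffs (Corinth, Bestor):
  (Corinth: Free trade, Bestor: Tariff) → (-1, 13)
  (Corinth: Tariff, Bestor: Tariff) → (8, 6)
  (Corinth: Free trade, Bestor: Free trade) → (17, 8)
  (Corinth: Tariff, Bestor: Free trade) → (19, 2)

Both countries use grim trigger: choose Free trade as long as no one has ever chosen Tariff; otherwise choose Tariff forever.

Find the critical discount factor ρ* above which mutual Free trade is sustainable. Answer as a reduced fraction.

5/7

Corinth: cooperation gives 17 each period; deviation gives 19 once then 8 forever.
  17/(1−ρ) ≥ 19 + 8ρ/(1−ρ) ⇒ ρ ≥ 2/11.
Bestor: cooperation gives 8 each period; deviation gives 13 once then 6 forever.
  ρ ≥ 5/7.
Both must hold, so the binding constraint is Bestor's: ρ ≥ 5/7.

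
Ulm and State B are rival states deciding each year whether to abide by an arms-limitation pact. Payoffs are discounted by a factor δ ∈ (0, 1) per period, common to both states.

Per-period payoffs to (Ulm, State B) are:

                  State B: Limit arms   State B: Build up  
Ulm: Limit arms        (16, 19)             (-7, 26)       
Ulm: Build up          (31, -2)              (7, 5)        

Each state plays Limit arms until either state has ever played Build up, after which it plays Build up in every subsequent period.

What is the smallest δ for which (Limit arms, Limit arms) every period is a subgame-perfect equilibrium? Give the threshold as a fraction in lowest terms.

For Ulm: deviation gain 31−16 = 15, per-period punishment loss 16−7 = 9. IC gives δ ≥ 15/24 = 5/8.
For State B: gain 7, loss 14 per period, so δ ≥ 7/21 = 1/3.
The tighter constraint is Ulm's, so cooperation needs δ ≥ 5/8.

5/8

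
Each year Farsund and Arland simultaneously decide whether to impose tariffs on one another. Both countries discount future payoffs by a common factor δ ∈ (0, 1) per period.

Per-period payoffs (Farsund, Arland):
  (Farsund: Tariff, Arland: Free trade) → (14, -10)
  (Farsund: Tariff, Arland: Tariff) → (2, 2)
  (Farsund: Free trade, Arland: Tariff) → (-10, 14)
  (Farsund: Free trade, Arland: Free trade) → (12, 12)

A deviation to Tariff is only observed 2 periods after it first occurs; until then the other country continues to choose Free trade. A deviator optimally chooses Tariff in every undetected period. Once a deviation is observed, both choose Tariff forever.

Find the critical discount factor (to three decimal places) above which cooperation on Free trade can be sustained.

A deviator earns 14 for 2 periods, then 2 forever; cooperating earns 12 forever. Multiplying the IC by (1−δ):
12 ≥ 14(1−δ^2) + 2δ^2, so 12·δ^2 ≥ 2 and δ^2 ≥ 1/6.
δ ≥ (1/6)^(1/2) ≈ 0.408.

0.408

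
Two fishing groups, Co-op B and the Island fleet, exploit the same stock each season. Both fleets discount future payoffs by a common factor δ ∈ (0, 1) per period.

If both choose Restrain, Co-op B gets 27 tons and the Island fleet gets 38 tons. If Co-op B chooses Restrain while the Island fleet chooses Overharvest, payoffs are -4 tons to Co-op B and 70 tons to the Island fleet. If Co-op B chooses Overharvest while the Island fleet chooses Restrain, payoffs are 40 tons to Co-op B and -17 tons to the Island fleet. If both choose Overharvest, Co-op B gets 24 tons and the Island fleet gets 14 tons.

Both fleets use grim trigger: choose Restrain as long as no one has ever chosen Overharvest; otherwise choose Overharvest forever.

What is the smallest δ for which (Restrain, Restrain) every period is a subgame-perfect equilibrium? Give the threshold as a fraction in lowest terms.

Co-op B: cooperation gives 27 each period; deviation gives 40 once then 24 forever.
  27/(1−δ) ≥ 40 + 24δ/(1−δ) ⇒ δ ≥ 13/16.
the Island fleet: cooperation gives 38 each period; deviation gives 70 once then 14 forever.
  δ ≥ 32/56 = 4/7.
Both must hold, so the binding constraint is Co-op B's: δ ≥ 13/16.

13/16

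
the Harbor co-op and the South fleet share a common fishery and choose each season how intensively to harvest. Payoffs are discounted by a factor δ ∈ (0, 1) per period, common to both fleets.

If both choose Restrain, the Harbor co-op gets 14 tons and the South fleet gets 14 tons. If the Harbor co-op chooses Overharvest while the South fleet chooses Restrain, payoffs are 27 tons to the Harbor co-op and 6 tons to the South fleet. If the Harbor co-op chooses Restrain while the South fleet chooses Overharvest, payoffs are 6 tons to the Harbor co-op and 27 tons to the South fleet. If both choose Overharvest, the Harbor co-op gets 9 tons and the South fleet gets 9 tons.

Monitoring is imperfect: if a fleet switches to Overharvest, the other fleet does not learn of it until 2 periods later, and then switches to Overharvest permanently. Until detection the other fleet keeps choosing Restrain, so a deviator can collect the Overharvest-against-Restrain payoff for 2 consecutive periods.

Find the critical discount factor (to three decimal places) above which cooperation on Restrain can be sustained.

Deviating for the 2 undetected periods gains 27−14 = 13 per period over cooperation, then loses 14−9 = 5 per period forever once punishment starts.
Gain: 13(1 + δ + … + δ^1); loss: 5·δ^2/(1−δ).
No profitable deviation ⇔ 13(1−δ^2) ≤ 5·δ^2, i.e. δ^2 ≥ 13/(13+5) = 13/18.
Hence δ ≥ (13/18)^(1/2) ≈ 0.850.

0.850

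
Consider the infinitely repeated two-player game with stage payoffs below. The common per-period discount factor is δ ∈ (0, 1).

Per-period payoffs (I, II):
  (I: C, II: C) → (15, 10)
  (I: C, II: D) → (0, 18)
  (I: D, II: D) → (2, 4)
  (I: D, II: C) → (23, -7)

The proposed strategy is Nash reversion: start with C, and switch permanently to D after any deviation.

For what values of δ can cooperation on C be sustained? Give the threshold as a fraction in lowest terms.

4/7

I's threshold: (23−15)/(23−2) = 8/21.
II's threshold: (18−10)/(18−4) = 4/7.
8/21 < 4/7, so II binds and δ* = 4/7.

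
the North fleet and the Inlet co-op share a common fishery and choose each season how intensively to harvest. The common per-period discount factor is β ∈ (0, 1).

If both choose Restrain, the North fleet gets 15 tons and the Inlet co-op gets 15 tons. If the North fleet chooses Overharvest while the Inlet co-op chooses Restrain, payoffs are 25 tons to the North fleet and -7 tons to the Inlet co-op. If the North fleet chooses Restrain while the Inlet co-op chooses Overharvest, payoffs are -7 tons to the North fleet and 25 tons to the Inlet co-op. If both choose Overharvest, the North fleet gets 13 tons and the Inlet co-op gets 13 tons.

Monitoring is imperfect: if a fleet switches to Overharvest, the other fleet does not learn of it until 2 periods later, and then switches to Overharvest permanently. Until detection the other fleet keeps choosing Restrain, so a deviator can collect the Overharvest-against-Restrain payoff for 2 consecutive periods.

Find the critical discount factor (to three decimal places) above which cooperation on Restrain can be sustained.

Deviating for the 2 undetected periods gains 25−15 = 10 per period over cooperation, then loses 15−13 = 2 per period forever once punishment starts.
Gain: 10(1 + β + … + β^1); loss: 2·β^2/(1−β).
No profitable deviation ⇔ 10(1−β^2) ≤ 2·β^2, i.e. β^2 ≥ 10/(10+2) = 5/6.
Hence β ≥ (5/6)^(1/2) ≈ 0.913.

0.913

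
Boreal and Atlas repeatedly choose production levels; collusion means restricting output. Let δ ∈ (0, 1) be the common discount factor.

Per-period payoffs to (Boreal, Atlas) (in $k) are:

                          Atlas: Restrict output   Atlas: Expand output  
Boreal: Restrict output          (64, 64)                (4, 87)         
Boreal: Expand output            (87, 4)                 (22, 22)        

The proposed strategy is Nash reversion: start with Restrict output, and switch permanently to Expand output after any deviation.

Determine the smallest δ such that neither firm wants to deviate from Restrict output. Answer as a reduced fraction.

64/(1−δ) ≥ 87 + 22δ/(1−δ)
64 ≥ 87 − 65δ
δ ≥ 23/65.

23/65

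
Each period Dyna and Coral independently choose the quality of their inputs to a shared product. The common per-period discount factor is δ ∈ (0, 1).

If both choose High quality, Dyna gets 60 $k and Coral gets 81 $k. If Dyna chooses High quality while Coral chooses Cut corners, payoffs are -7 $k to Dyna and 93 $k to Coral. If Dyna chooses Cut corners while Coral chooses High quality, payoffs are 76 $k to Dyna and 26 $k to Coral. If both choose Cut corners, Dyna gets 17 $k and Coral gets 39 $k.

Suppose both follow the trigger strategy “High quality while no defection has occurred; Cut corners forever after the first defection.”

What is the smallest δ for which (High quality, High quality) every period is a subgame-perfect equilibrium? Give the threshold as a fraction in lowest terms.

16/59

For Dyna: deviation gain 76−60 = 16, per-period punishment loss 60−17 = 43. IC gives δ ≥ 16/59.
For Coral: gain 12, loss 42 per period, so δ ≥ 12/54 = 2/9.
The tighter constraint is Dyna's, so cooperation needs δ ≥ 16/59.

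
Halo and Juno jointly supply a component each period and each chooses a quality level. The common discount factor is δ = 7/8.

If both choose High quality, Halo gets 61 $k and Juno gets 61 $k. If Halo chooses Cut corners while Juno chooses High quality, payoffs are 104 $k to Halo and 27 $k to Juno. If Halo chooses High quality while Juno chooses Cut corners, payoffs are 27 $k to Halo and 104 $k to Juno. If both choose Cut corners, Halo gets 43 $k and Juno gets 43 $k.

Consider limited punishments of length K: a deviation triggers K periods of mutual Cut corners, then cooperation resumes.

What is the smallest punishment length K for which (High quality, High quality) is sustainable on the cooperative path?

4

Need Σ_{k=1}^{K} δ^k ≥ (104−61)/(61−43) = 2.3889 at δ = 7/8.
At K = 3 the sum is 2.3105 < 2.3889; at K = 4 it is 2.8967 ≥ 2.3889.
So the minimum punishment length is K = 4.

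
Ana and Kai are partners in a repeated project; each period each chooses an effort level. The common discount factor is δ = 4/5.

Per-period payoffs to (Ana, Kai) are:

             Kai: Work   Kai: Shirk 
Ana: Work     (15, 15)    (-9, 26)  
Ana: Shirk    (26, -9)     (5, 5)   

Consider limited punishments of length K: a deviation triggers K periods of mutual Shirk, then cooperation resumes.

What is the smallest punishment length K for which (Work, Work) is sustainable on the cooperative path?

Need Σ_{k=1}^{K} δ^k ≥ (26−15)/(15−5) = 1.1000 at δ = 4/5.
At K = 1 the sum is 0.8000 < 1.1000; at K = 2 it is 1.4400 ≥ 1.1000.
So the minimum punishment length is K = 2.

2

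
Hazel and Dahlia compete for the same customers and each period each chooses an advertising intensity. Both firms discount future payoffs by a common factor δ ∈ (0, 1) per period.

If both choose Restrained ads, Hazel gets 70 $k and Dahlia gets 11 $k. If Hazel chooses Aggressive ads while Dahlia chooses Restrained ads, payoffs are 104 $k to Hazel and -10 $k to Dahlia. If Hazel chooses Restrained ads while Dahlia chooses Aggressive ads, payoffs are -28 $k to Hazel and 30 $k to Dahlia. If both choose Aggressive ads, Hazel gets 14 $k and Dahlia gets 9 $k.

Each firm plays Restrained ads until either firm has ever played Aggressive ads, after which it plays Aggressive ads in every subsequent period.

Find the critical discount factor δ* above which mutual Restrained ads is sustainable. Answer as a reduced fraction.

19/21

Hazel: cooperation gives 70 each period; deviation gives 104 once then 14 forever.
  70/(1−δ) ≥ 104 + 14δ/(1−δ) ⇒ δ ≥ 34/90 = 17/45.
Dahlia: cooperation gives 11 each period; deviation gives 30 once then 9 forever.
  δ ≥ 19/21.
Both must hold, so the binding constraint is Dahlia's: δ ≥ 19/21.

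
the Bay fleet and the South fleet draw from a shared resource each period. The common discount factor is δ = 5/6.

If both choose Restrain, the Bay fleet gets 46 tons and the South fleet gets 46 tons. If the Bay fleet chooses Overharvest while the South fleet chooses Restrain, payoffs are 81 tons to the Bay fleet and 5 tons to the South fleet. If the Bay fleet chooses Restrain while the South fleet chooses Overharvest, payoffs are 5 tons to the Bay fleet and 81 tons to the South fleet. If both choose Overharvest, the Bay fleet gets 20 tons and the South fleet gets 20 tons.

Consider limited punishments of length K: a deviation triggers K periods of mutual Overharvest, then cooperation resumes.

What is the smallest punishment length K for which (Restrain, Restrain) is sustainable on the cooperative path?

No profitable deviation requires (46−20)(δ+…+δ^K) ≥ 81−46, i.e. δ+…+δ^K ≥ 35/26 ≈ 1.3462.
With δ = 5/6, the partial sums are K=1: 0.8333, K=2: 1.5278.
K = 2 is the first length at which the sum reaches 1.3462.

2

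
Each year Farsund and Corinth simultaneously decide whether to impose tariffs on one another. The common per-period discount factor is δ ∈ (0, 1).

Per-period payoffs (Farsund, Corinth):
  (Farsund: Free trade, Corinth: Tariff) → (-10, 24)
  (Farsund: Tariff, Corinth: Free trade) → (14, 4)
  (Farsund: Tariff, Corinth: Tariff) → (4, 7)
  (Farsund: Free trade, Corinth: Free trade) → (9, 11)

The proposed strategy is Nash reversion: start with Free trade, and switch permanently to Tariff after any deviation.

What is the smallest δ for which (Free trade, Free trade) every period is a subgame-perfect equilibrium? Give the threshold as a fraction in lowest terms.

13/17

Farsund: cooperation gives 9 each period; deviation gives 14 once then 4 forever.
  9/(1−δ) ≥ 14 + 4δ/(1−δ) ⇒ δ ≥ 5/10 = 1/2.
Corinth: cooperation gives 11 each period; deviation gives 24 once then 7 forever.
  δ ≥ 13/17.
Both must hold, so the binding constraint is Corinth's: δ ≥ 13/17.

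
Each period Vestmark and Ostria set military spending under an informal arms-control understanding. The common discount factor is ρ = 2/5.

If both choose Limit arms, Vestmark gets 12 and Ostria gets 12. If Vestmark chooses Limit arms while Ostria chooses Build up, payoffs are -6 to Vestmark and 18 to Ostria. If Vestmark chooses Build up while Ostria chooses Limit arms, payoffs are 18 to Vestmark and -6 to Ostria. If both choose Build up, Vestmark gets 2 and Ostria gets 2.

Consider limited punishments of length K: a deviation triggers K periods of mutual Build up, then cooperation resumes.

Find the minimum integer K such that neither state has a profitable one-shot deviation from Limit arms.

3

No profitable deviation requires (12−2)(ρ+…+ρ^K) ≥ 18−12, i.e. ρ+…+ρ^K ≥ 3/5 ≈ 0.6000.
With ρ = 2/5, the partial sums are K=1: 0.4000, K=2: 0.5600, K=3: 0.6240.
K = 3 is the first length at which the sum reaches 0.6000.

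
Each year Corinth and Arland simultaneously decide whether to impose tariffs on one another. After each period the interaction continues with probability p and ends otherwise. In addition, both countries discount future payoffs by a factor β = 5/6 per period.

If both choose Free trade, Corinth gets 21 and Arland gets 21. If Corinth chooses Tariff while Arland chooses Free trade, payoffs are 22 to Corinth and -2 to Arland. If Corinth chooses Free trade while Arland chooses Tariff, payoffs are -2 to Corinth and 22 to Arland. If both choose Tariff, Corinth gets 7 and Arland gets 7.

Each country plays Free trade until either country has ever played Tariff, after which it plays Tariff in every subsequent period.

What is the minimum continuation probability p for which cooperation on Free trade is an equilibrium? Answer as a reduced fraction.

Expected continuation weight on next period's payoff is β·p = 5/6·p, which plays the role of the discount factor.
Cooperation requires 5/6·p ≥ (22−21)/(22−7) = 1/15, hence p ≥ 2/25.

2/25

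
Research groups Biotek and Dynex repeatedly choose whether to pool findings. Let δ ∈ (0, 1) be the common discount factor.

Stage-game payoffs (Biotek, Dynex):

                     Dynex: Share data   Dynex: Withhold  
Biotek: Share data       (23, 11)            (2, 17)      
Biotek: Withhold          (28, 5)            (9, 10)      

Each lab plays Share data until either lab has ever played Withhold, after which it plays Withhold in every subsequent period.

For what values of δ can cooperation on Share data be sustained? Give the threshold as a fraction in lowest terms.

6/7

Biotek: cooperation gives 23 each period; deviation gives 28 once then 9 forever.
  23/(1−δ) ≥ 28 + 9δ/(1−δ) ⇒ δ ≥ 5/19.
Dynex: cooperation gives 11 each period; deviation gives 17 once then 10 forever.
  δ ≥ 6/7.
Both must hold, so the binding constraint is Dynex's: δ ≥ 6/7.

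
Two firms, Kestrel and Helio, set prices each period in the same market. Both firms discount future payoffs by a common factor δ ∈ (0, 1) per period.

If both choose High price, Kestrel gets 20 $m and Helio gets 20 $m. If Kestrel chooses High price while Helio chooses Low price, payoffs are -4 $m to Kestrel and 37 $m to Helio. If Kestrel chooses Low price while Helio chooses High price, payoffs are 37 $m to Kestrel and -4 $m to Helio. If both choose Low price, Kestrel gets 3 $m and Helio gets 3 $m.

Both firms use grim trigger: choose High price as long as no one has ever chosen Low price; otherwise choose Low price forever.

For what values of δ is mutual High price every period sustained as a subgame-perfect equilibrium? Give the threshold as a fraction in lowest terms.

One-period gain from deviating is 37 − 20 = 17. The loss is 20 − 3 = 17 in every subsequent period, with present value 17·δ/(1−δ).
Deviation is unprofitable when 17·δ/(1−δ) ≥ 17, i.e. δ/(1−δ) ≥ 1.
Equivalently δ ≥ 17/(17+17) = 1/2.

1/2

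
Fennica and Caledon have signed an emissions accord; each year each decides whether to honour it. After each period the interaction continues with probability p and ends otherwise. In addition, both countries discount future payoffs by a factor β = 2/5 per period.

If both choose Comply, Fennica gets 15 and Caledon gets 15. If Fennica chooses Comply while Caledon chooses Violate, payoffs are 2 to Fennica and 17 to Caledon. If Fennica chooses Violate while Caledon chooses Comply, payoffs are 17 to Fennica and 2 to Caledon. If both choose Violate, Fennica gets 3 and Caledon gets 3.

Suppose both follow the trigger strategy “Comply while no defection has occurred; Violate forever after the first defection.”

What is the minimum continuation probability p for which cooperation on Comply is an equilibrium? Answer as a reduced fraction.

5/14

Expected continuation weight on next period's payoff is β·p = 2/5·p, which plays the role of the discount factor.
Cooperation requires 2/5·p ≥ (17−15)/(17−3) = 1/7, hence p ≥ 5/14.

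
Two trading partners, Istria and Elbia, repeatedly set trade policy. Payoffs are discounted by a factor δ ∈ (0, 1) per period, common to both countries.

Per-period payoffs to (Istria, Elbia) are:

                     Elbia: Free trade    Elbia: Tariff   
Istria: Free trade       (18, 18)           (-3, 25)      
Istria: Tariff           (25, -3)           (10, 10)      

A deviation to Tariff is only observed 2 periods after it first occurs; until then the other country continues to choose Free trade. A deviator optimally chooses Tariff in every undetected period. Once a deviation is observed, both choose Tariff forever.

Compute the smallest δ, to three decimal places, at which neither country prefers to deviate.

A deviator earns 25 for 2 periods, then 10 forever; cooperating earns 18 forever. Multiplying the IC by (1−δ):
18 ≥ 25(1−δ^2) + 10δ^2, so 15·δ^2 ≥ 7 and δ^2 ≥ 7/15.
δ ≥ (7/15)^(1/2) ≈ 0.683.

0.683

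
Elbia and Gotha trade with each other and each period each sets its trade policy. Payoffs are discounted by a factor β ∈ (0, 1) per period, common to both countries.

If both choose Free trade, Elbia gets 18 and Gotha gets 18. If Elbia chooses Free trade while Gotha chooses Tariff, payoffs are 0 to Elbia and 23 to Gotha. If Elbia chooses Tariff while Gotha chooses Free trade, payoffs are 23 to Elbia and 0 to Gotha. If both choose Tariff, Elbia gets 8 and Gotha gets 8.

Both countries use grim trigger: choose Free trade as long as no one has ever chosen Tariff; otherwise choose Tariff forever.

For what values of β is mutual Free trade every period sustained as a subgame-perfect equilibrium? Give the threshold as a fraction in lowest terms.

Under grim trigger the critical discount factor is (T−C)/(T−P) with T = 23, C = 18, P = 8.
β* = (23−18)/(23−8) = 5/15 = 1/3.

1/3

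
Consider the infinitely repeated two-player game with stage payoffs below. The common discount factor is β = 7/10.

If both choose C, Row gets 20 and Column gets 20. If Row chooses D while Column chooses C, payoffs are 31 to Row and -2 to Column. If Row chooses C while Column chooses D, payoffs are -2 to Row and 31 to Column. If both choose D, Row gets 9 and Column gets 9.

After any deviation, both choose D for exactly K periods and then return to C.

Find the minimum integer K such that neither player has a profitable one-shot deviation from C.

No profitable deviation requires (20−9)(β+…+β^K) ≥ 31−20, i.e. β+…+β^K ≥ 1 ≈ 1.0000.
With β = 7/10, the partial sums are K=1: 0.7000, K=2: 1.1900.
K = 2 is the first length at which the sum reaches 1.0000.

2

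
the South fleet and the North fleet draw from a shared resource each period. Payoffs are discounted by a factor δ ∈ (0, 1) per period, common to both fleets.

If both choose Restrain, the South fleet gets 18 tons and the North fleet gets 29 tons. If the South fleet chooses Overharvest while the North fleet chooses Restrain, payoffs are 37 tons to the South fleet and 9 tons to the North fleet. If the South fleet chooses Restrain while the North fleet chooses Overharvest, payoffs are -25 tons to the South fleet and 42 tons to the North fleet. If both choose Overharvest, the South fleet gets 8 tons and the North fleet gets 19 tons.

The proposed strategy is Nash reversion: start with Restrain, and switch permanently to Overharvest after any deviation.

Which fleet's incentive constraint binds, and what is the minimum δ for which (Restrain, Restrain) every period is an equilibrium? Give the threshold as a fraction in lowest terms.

the South fleet: cooperation gives 18 each period; deviation gives 37 once then 8 forever.
  18/(1−δ) ≥ 37 + 8δ/(1−δ) ⇒ δ ≥ 19/29.
the North fleet: cooperation gives 29 each period; deviation gives 42 once then 19 forever.
  δ ≥ 13/23.
Both must hold, so the binding constraint is the South fleet's: δ ≥ 19/29.

the South fleet; δ ≥ 19/29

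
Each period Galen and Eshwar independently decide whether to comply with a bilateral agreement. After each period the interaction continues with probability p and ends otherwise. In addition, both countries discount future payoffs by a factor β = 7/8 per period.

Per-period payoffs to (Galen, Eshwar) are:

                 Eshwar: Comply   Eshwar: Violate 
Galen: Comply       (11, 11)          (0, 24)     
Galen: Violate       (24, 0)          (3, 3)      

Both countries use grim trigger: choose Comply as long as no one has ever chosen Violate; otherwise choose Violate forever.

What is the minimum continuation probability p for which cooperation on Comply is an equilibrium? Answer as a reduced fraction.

With continuation probability p and discount β, the effective per-period discount factor is βp.
Grim-trigger IC: βp ≥ (24−11)/(24−3) = 13/21.
So p ≥ (13/21)/(7/8) = 104/147.

104/147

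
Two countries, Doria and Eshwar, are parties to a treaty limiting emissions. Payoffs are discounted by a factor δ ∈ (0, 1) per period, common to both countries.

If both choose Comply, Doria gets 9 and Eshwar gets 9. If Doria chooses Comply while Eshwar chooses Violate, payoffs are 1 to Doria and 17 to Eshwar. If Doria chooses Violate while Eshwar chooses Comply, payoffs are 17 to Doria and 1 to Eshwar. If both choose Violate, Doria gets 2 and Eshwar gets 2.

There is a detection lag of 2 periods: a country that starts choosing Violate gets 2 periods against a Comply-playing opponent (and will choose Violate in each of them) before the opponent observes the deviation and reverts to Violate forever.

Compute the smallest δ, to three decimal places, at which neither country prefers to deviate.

Deviating for the 2 undetected periods gains 17−9 = 8 per period over cooperation, then loses 9−2 = 7 per period forever once punishment starts.
Gain: 8(1 + δ + … + δ^1); loss: 7·δ^2/(1−δ).
No profitable deviation ⇔ 8(1−δ^2) ≤ 7·δ^2, i.e. δ^2 ≥ 8/(8+7) = 8/15.
Hence δ ≥ (8/15)^(1/2) ≈ 0.730.

0.730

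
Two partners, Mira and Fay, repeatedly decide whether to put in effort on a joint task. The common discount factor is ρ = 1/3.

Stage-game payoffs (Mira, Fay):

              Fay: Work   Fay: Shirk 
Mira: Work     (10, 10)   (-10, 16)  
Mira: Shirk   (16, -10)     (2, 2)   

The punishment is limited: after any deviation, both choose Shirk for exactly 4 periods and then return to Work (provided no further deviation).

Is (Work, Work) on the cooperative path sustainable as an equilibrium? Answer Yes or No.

IC: ρ+…+ρ^4 ≥ (16−10)/(10−2) = 3/4.
At ρ = 1/3: partial sum = 0.4938 < 0.7500. Cooperation not sustainable.

No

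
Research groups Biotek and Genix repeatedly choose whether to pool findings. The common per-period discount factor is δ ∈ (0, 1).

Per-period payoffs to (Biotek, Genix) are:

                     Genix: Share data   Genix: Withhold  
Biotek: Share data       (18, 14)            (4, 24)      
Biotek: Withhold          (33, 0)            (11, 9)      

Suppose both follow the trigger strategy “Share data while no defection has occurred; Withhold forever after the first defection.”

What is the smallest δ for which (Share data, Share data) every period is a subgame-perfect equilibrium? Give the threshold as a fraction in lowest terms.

15/22

Biotek: cooperation gives 18 each period; deviation gives 33 once then 11 forever.
  18/(1−δ) ≥ 33 + 11δ/(1−δ) ⇒ δ ≥ 15/22.
Genix: cooperation gives 14 each period; deviation gives 24 once then 9 forever.
  δ ≥ 10/15 = 2/3.
Both must hold, so the binding constraint is Biotek's: δ ≥ 15/22.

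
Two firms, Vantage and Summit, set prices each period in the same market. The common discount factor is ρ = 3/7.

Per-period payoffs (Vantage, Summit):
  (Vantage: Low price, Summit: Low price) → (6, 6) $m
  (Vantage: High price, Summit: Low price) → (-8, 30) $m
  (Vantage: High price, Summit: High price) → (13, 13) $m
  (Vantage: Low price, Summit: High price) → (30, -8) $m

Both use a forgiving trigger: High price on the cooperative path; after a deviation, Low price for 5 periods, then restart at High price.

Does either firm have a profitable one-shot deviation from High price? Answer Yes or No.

Comparing payoff streams over the 6 periods until play realigns: cooperate → 13(1+ρ+…+ρ^5); deviate → 30 + 6(ρ+…+ρ^5).
Cooperation is sustained iff (13−6)(ρ+…+ρ^5) ≥ 30−13.
ρ+…+ρ^5 = 3/7·(1−(3/7)^5)/(1−3/7) = 0.7392, and (30−13)/(13−6) = 2.4286.
0.7392 < 2.4286, so cooperation is not sustainable.

Yes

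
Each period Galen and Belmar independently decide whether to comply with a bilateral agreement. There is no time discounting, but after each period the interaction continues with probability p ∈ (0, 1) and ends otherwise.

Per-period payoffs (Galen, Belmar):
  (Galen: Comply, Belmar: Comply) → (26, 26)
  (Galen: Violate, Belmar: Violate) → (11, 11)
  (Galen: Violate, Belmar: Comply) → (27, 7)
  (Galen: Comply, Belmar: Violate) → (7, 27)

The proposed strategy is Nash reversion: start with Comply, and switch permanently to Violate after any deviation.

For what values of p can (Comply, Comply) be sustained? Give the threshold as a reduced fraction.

1/16

Expected cooperation value is 26 + p·26 + p²·26 + … = 26/(1−p); deviation gives 27 + p·11/(1−p).
26 ≥ 27(1−p) + 11p ⇒ 16p ≥ 1 ⇒ p ≥ 1/16.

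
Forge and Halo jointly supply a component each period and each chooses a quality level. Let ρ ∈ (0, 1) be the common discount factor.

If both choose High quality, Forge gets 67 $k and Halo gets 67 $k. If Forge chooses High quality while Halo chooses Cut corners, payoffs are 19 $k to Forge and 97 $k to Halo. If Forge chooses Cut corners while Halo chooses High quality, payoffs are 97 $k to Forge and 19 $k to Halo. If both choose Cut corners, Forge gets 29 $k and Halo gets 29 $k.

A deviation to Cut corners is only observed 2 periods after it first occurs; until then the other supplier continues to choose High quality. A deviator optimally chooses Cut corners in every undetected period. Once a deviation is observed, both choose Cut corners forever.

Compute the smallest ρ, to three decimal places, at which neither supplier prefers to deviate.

The best deviation is to choose Cut corners for all 2 undetected periods, earning 97 each, then 29 forever once detected.
Deviation value: 97(1−ρ^2)/(1−ρ) + 29ρ^2/(1−ρ); cooperation value: 67/(1−ρ).
IC: 67 ≥ 97(1−ρ^2) + 29ρ^2 = 97 − 68ρ^2.
So ρ^2 ≥ 30/68 = 15/34, giving ρ ≥ (15/34)^(1/2) ≈ 0.664.

0.664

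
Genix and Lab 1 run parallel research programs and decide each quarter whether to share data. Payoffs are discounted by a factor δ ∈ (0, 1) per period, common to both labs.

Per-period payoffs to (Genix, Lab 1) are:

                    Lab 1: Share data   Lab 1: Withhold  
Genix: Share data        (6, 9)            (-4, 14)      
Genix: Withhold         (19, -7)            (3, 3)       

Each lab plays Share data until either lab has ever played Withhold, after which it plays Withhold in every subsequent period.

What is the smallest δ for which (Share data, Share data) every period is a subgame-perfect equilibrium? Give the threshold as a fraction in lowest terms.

13/16

Genix's threshold: (19−6)/(19−3) = 13/16.
Lab 1's threshold: (14−9)/(14−3) = 5/11.
13/16 > 5/11, so Genix binds and δ* = 13/16.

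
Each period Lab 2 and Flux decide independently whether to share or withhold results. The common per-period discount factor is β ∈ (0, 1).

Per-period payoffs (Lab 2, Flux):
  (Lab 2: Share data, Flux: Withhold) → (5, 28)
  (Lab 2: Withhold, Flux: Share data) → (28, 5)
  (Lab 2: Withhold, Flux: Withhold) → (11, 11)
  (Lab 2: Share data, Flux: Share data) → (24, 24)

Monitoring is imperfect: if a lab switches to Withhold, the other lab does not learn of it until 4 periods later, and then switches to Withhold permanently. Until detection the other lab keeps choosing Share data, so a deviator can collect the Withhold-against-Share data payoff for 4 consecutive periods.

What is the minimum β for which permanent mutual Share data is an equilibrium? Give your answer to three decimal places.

0.696

Deviating for the 4 undetected periods gains 28−24 = 4 per period over cooperation, then loses 24−11 = 13 per period forever once punishment starts.
Gain: 4(1 + β + … + β^3); loss: 13·β^4/(1−β).
No profitable deviation ⇔ 4(1−β^4) ≤ 13·β^4, i.e. β^4 ≥ 4/(4+13) = 4/17.
Hence β ≥ (4/17)^(1/4) ≈ 0.696.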